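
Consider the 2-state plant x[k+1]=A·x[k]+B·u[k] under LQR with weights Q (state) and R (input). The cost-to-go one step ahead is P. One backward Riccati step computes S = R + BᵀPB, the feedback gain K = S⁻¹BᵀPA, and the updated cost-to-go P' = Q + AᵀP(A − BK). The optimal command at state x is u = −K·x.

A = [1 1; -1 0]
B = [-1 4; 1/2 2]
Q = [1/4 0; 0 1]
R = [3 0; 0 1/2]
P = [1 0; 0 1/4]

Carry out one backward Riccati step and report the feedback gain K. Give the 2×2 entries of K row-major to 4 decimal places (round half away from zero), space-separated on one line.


-0.1151 -0.0438 0.1753 0.2192

BᵀP = [-1.0000 0.1250; 4.0000 0.5000]
S = R + BᵀPB = [3 0; 0 1/2] + [1.0625 -3.7500; -3.7500 17.0000] = [4.0625 -3.7500; -3.7500 17.5000]
BᵀPA = [-1.1250 -1.0000; 3.5000 4.0000]
K = S⁻¹·BᵀPA = [-0.1151 -0.0438; 0.1753 0.2192]
A−BK = [0.1836 0.0795; -1.2932 -0.4164]
AᵀP(A−BK) = [0.5068 0.1836; 0.1836 0.0795]
P' = Q + AᵀP(A−BK) = [0.7568 0.1836; 0.1836 1.0795]
tr(P') = 1.8363


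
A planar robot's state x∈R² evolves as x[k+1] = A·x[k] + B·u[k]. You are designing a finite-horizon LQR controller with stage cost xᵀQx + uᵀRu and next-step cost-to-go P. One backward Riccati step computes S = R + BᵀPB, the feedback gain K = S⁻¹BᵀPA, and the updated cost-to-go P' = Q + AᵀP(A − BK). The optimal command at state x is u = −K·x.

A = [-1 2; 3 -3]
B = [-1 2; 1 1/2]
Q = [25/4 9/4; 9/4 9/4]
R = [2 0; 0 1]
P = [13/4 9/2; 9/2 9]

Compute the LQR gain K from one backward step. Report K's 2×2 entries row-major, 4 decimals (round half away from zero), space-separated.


1.4409 -1.5318 0.9864 -0.6227

BᵀP = [1.2500 4.5000; 8.7500 13.5000]
S = R + BᵀPB = [2 0; 0 1] + [3.2500 4.7500; 4.7500 24.2500] = [5.2500 4.7500; 4.7500 25.2500]
BᵀPA = [12.2500 -11.0000; 31.7500 -23.0000]
K = S⁻¹·BᵀPA = [1.4409 -1.5318; 0.9864 -0.6227]
A−BK = [-1.5318 1.7136; 1.0659 -1.1568]
AᵀP(A−BK) = [8.2818 -8.4636; -8.4636 8.8273]
P' = Q + AᵀP(A−BK) = [14.5318 -6.2136; -6.2136 11.0773]
tr(P') = 25.6091


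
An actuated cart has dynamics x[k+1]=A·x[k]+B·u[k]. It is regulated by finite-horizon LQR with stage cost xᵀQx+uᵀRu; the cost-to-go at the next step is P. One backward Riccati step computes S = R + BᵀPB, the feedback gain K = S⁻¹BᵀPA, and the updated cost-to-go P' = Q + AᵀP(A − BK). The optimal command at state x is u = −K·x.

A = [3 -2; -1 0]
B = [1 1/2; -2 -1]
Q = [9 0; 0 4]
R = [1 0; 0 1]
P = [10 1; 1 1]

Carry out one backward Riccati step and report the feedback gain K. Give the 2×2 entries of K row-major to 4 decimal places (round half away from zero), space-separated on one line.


1.8519 -1.1852 0.9259 -0.5926

BᵀP = [8.0000 -1.0000; 4.0000 -0.5000]
S = R + BᵀPB = [1 0; 0 1] + [10.0000 5.0000; 5.0000 2.5000] = [11.0000 5.0000; 5.0000 3.5000]
BᵀPA = [25.0000 -16.0000; 12.5000 -8.0000]
K = S⁻¹·BᵀPA = [1.8519 -1.1852; 0.9259 -0.5926]
A−BK = [0.6852 -0.5185; 3.6296 -2.9630]
AᵀP(A−BK) = [27.1296 -20.9630; -20.9630 16.2963]
P' = Q + AᵀP(A−BK) = [36.1296 -20.9630; -20.9630 20.2963]
tr(P') = 56.4259


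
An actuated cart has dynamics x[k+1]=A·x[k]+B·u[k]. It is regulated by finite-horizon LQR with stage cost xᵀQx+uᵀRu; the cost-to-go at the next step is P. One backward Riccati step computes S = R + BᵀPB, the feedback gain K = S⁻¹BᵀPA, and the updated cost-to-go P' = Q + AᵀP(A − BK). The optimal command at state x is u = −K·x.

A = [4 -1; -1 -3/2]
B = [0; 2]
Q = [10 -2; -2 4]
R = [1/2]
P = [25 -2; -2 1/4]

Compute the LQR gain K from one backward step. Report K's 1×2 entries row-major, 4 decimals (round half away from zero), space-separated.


-11.0000 2.1667

BᵀP = [-4.0000 0.5000]
S = R + BᵀPB = [1/2] + [1.0000] = [1.5000]
BᵀPA = [-16.5000 3.2500]
K = S⁻¹·BᵀPA = [-11.0000 2.1667]
A−BK = [4.0000 -1.0000; 21.0000 -5.8333]
AᵀP(A−BK) = [234.7500 -53.8750; -53.8750 12.5208]
P' = Q + AᵀP(A−BK) = [244.7500 -55.8750; -55.8750 16.5208]
tr(P') = 261.2708


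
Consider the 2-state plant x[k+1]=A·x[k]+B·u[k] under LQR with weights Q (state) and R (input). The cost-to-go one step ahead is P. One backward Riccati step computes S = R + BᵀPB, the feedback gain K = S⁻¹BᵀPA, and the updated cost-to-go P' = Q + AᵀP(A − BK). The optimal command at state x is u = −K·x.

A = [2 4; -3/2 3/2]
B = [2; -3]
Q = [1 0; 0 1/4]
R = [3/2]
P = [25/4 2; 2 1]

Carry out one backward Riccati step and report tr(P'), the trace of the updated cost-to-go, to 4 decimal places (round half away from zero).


BᵀP = [6.5000 1.0000]
S = R + BᵀPB = [3/2] + [10.0000] = [11.5000]
BᵀPA = [11.5000 27.5000]
K = S⁻¹·BᵀPA = [1.0000 2.3913]
A−BK = [0.0000 -0.7826; 1.5000 8.6739]
AᵀP(A−BK) = [3.7500 14.2500; 14.2500 60.4891]
P' = Q + AᵀP(A−BK) = [4.7500 14.2500; 14.2500 60.7391]
tr(P') = 65.4891

65.4891


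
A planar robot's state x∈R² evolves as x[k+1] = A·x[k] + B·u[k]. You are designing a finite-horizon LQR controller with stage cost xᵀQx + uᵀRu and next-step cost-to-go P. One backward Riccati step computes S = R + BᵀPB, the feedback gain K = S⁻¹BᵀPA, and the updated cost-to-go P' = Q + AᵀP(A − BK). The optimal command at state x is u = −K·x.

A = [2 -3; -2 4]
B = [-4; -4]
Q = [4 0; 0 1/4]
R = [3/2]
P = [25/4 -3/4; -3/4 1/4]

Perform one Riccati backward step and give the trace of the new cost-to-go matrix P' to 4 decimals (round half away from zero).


19.0399

BᵀP = [-22.0000 2.0000]
S = R + BᵀPB = [3/2] + [80.0000] = [81.5000]
BᵀPA = [-48.0000 74.0000]
K = S⁻¹·BᵀPA = [-0.5890 0.9080]
A−BK = [-0.3558 0.6319; -4.3558 7.6319]
AᵀP(A−BK) = [3.7301 -6.4172; -6.4172 11.0598]
P' = Q + AᵀP(A−BK) = [7.7301 -6.4172; -6.4172 11.3098]
tr(P') = 19.0399


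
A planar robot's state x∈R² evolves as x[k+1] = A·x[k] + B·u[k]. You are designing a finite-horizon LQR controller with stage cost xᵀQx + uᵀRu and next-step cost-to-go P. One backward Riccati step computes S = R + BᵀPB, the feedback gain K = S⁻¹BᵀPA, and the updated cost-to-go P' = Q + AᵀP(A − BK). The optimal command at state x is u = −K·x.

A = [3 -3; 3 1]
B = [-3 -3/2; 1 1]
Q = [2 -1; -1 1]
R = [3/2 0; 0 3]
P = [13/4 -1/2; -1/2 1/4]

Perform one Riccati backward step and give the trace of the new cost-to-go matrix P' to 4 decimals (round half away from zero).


7.6197

BᵀP = [-10.2500 1.7500; -5.3750 1.0000]
S = R + BᵀPB = [3/2 0; 0 3] + [32.5000 17.1250; 17.1250 9.0625] = [34.0000 17.1250; 17.1250 12.0625]
BᵀPA = [-25.5000 32.5000; -13.1250 17.1250]
K = S⁻¹·BᵀPA = [-0.7088 0.8452; -0.0818 0.2198]
A−BK = [0.7509 -0.1348; 3.7906 -0.0650]
AᵀP(A−BK) = [3.3520 -1.0632; -1.0632 1.2677]
P' = Q + AᵀP(A−BK) = [5.3520 -2.0632; -2.0632 2.2677]
tr(P') = 7.6197


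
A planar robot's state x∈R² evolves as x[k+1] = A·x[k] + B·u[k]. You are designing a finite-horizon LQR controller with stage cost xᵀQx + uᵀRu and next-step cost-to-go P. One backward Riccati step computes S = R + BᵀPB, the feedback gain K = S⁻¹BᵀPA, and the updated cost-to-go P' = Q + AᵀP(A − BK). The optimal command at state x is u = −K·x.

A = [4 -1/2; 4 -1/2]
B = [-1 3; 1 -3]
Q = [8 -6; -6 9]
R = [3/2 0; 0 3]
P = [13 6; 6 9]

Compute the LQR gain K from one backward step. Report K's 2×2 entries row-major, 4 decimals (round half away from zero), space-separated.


BᵀP = [-7.0000 3.0000; 21.0000 -9.0000]
S = R + BᵀPB = [3/2 0; 0 3] + [10.0000 -30.0000; -30.0000 90.0000] = [11.5000 -30.0000; -30.0000 93.0000]
BᵀPA = [-16.0000 2.0000; 48.0000 -6.0000]
K = S⁻¹·BᵀPA = [-0.2832 0.0354; 0.4248 -0.0531]
A−BK = [2.4425 -0.3053; 5.5575 -0.6947]
AᵀP(A−BK) = [519.0796 -64.8850; -64.8850 8.1106]
P' = Q + AᵀP(A−BK) = [527.0796 -70.8850; -70.8850 17.1106]
tr(P') = 544.1903

-0.2832 0.0354 0.4248 -0.0531


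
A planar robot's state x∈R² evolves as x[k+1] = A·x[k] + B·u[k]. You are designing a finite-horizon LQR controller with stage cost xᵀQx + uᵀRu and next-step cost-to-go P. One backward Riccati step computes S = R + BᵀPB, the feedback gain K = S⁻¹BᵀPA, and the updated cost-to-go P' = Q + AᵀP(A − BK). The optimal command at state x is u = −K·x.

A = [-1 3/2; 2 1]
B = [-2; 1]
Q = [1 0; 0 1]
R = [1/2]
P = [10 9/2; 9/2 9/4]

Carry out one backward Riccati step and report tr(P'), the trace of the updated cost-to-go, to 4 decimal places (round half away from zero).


4.7247

BᵀP = [-15.5000 -6.7500]
S = R + BᵀPB = [1/2] + [24.2500] = [24.7500]
BᵀPA = [2.0000 -30.0000]
K = S⁻¹·BᵀPA = [0.0808 -1.2121]
A−BK = [-0.8384 -0.9242; 1.9192 2.2121]
AᵀP(A−BK) = [0.8384 0.9242; 0.9242 1.8864]
P' = Q + AᵀP(A−BK) = [1.8384 0.9242; 0.9242 2.8864]
tr(P') = 4.7247


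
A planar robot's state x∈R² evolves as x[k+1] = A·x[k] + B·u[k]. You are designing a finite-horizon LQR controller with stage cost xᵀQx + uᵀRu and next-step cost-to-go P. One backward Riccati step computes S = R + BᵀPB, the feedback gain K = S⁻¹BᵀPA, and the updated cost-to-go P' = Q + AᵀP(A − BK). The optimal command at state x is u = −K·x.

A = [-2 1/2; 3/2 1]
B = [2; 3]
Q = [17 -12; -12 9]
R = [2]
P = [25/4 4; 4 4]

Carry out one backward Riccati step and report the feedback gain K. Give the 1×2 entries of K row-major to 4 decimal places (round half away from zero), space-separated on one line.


-0.1712 0.2905

BᵀP = [24.5000 20.0000]
S = R + BᵀPB = [2] + [109.0000] = [111.0000]
BᵀPA = [-19.0000 32.2500]
K = S⁻¹·BᵀPA = [-0.1712 0.2905]
A−BK = [-1.6577 -0.0811; 2.0135 0.1284]
AᵀP(A−BK) = [6.7477 0.2703; 0.2703 0.1926]
P' = Q + AᵀP(A−BK) = [23.7477 -11.7297; -11.7297 9.1926]
tr(P') = 32.9403


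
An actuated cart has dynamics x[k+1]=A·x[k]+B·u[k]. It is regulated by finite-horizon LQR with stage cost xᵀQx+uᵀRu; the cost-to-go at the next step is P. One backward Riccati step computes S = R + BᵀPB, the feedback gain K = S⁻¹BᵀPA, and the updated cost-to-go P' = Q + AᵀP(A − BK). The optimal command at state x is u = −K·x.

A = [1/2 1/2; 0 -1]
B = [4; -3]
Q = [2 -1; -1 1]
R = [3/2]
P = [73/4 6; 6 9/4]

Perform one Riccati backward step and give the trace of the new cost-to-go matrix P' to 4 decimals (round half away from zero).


BᵀP = [55.0000 17.2500]
S = R + BᵀPB = [3/2] + [168.2500] = [169.7500]
BᵀPA = [27.5000 10.2500]
K = S⁻¹·BᵀPA = [0.1620 0.0604]
A−BK = [-0.1480 0.2585; 0.4860 -0.8189]
AᵀP(A−BK) = [0.1074 -0.0980; -0.0980 0.1936]
P' = Q + AᵀP(A−BK) = [2.1074 -1.0980; -1.0980 1.1936]
tr(P') = 3.3010

3.3010


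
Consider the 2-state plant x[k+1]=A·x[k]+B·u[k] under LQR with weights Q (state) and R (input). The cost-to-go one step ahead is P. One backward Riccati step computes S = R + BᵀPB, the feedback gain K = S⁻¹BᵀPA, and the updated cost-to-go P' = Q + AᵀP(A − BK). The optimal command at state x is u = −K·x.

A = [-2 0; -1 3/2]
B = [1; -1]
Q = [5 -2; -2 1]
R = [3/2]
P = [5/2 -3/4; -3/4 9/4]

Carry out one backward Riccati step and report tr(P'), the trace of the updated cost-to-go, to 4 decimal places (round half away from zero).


BᵀP = [3.2500 -3.0000]
S = R + BᵀPB = [3/2] + [6.2500] = [7.7500]
BᵀPA = [-3.5000 -4.5000]
K = S⁻¹·BᵀPA = [-0.4516 -0.5806]
A−BK = [-1.5484 0.5806; -1.4516 0.9194]
AᵀP(A−BK) = [7.6694 -3.1573; -3.1573 2.4496]
P' = Q + AᵀP(A−BK) = [12.6694 -5.1573; -5.1573 3.4496]
tr(P') = 16.1190

16.1190


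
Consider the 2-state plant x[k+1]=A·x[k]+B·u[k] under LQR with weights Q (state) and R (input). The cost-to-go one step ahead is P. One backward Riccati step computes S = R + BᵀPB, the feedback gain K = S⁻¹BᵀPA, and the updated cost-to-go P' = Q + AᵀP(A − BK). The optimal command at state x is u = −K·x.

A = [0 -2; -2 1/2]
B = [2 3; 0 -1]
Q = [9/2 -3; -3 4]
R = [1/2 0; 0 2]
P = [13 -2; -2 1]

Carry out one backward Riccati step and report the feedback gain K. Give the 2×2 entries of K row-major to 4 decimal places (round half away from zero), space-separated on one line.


-0.4466 -0.5680 0.3835 -0.2949

BᵀP = [26.0000 -4.0000; 41.0000 -7.0000]
S = R + BᵀPB = [1/2 0; 0 2] + [52.0000 82.0000; 82.0000 130.0000] = [52.5000 82.0000; 82.0000 132.0000]
BᵀPA = [8.0000 -54.0000; 14.0000 -85.5000]
K = S⁻¹·BᵀPA = [-0.4466 -0.5680; 0.3835 -0.2949]
A−BK = [-0.2573 0.0206; -1.6165 0.2051]
AᵀP(A−BK) = [2.2039 -0.3277; -0.3277 0.3659]
P' = Q + AᵀP(A−BK) = [6.7039 -3.3277; -3.3277 4.3659]
tr(P') = 11.0698


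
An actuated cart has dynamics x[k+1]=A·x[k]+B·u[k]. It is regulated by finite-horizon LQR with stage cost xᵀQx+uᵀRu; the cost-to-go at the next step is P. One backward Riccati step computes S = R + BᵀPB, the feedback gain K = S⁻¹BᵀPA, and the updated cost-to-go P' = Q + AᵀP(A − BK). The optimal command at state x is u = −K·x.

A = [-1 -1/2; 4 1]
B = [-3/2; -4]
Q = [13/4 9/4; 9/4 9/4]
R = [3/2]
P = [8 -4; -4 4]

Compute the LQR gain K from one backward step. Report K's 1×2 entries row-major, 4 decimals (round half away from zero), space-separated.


-1.2394 -0.3380

BᵀP = [4.0000 -10.0000]
S = R + BᵀPB = [3/2] + [34.0000] = [35.5000]
BᵀPA = [-44.0000 -12.0000]
K = S⁻¹·BᵀPA = [-1.2394 -0.3380]
A−BK = [-2.8592 -1.0070; -0.9577 -0.3521]
AᵀP(A−BK) = [49.4648 17.1268; 17.1268 5.9437]
P' = Q + AᵀP(A−BK) = [52.7148 19.3768; 19.3768 8.1937]
tr(P') = 60.9085


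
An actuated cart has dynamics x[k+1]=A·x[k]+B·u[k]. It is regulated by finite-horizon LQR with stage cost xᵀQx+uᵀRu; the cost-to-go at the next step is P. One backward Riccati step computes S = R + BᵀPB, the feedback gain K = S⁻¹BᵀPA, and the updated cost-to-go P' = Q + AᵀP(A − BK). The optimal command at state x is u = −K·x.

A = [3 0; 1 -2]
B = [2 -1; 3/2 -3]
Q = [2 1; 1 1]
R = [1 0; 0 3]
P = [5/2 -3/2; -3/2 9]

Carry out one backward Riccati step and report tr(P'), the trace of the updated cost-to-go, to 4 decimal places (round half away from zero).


BᵀP = [2.7500 10.5000; 2.0000 -25.5000]
S = R + BᵀPB = [1 0; 0 3] + [21.2500 -34.2500; -34.2500 74.5000] = [22.2500 -34.2500; -34.2500 77.5000]
BᵀPA = [18.7500 -21.0000; -19.5000 51.0000]
K = S⁻¹·BᵀPA = [1.4243 0.2163; 0.3778 0.7537]
A−BK = [0.5292 0.3211; -0.0029 -0.0635]
AᵀP(A−BK) = [3.1619 1.6406; 1.6406 2.1059]
P' = Q + AᵀP(A−BK) = [5.1619 2.6406; 2.6406 3.1059]
tr(P') = 8.2678

8.2678


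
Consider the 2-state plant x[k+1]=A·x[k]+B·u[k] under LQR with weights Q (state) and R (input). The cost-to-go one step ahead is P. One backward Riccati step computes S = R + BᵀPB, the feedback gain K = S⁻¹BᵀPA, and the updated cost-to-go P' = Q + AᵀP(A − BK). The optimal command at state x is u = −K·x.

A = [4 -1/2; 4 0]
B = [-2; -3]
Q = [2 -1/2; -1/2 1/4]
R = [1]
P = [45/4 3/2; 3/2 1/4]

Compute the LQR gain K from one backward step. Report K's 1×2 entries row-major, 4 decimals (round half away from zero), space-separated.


-1.8566 0.2038

BᵀP = [-27.0000 -3.7500]
S = R + BᵀPB = [1] + [65.2500] = [66.2500]
BᵀPA = [-123.0000 13.5000]
K = S⁻¹·BᵀPA = [-1.8566 0.2038]
A−BK = [0.2868 -0.0925; -1.5698 0.6113]
AᵀP(A−BK) = [3.6377 -0.4358; -0.4358 0.0616]
P' = Q + AᵀP(A−BK) = [5.6377 -0.9358; -0.9358 0.3116]
tr(P') = 5.9493


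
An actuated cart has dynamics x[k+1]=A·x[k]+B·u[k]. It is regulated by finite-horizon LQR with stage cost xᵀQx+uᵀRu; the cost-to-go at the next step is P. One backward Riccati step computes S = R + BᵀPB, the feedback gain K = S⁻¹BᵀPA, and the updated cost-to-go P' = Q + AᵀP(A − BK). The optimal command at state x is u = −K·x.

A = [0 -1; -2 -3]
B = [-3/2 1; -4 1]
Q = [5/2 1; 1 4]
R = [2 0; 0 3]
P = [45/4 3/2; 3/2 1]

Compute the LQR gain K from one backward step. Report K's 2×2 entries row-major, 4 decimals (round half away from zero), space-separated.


BᵀP = [-22.8750 -6.2500; 12.7500 2.5000]
S = R + BᵀPB = [2 0; 0 3] + [59.3125 -29.1250; -29.1250 15.2500] = [61.3125 -29.1250; -29.1250 18.2500]
BᵀPA = [12.5000 41.6250; -5.0000 -20.2500]
K = S⁻¹·BᵀPA = [0.3048 0.6276; 0.2124 -0.1081]
A−BK = [0.2447 0.0494; -0.9933 -0.3817]
AᵀP(A−BK) = [1.2524 0.6151; 0.6151 0.9393]
P' = Q + AᵀP(A−BK) = [3.7524 1.6151; 1.6151 4.9393]
tr(P') = 8.6916

0.3048 0.6276 0.2124 -0.1081


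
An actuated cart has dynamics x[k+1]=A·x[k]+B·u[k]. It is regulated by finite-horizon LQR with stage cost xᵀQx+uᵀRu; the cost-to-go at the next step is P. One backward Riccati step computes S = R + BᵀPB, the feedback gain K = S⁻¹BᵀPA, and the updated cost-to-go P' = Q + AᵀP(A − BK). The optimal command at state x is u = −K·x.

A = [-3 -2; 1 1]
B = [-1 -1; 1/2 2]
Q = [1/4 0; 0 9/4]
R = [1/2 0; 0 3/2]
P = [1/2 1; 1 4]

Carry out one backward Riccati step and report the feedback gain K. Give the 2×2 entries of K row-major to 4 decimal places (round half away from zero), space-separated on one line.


BᵀP = [0.0000 1.0000; 1.5000 7.0000]
S = R + BᵀPB = [1/2 0; 0 3/2] + [0.5000 2.0000; 2.0000 12.5000] = [1.0000 2.0000; 2.0000 14.0000]
BᵀPA = [1.0000 1.0000; 2.5000 4.0000]
K = S⁻¹·BᵀPA = [0.9000 0.6000; 0.0500 0.2000]
A−BK = [-2.0500 -1.2000; 0.4500 0.3000]
AᵀP(A−BK) = [1.4750 0.9000; 0.9000 0.6000]
P' = Q + AᵀP(A−BK) = [1.7250 0.9000; 0.9000 2.8500]
tr(P') = 4.5750

0.9000 0.6000 0.0500 0.2000


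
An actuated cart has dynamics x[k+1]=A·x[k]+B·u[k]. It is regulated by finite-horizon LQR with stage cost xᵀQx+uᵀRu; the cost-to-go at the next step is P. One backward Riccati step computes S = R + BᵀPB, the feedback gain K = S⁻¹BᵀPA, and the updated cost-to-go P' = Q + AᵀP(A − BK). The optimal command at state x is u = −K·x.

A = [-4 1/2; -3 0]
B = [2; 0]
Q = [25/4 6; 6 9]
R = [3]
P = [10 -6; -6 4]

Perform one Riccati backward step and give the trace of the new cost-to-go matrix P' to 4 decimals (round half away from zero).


BᵀP = [20.0000 -12.0000]
S = R + BᵀPB = [3] + [40.0000] = [43.0000]
BᵀPA = [-44.0000 10.0000]
K = S⁻¹·BᵀPA = [-1.0233 0.2326]
A−BK = [-1.9535 0.0349; -3.0000 0.0000]
AᵀP(A−BK) = [6.9767 -0.7674; -0.7674 0.1744]
P' = Q + AᵀP(A−BK) = [13.2267 5.2326; 5.2326 9.1744]
tr(P') = 22.4012

22.4012


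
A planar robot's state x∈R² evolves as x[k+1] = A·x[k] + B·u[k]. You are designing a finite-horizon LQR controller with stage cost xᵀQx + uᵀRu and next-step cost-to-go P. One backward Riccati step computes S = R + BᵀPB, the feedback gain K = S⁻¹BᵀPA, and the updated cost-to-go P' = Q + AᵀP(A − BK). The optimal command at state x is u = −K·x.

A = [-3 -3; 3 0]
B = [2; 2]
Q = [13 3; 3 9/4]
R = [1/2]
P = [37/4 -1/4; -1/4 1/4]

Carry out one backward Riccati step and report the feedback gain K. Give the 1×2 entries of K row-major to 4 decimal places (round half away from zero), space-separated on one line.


BᵀP = [18.0000 0.0000]
S = R + BᵀPB = [1/2] + [36.0000] = [36.5000]
BᵀPA = [-54.0000 -54.0000]
K = S⁻¹·BᵀPA = [-1.4795 -1.4795]
A−BK = [-0.0411 -0.0411; 5.9589 2.9589]
AᵀP(A−BK) = [10.1096 5.6096; 5.6096 3.3596]
P' = Q + AᵀP(A−BK) = [23.1096 8.6096; 8.6096 5.6096]
tr(P') = 28.7192

-1.4795 -1.4795


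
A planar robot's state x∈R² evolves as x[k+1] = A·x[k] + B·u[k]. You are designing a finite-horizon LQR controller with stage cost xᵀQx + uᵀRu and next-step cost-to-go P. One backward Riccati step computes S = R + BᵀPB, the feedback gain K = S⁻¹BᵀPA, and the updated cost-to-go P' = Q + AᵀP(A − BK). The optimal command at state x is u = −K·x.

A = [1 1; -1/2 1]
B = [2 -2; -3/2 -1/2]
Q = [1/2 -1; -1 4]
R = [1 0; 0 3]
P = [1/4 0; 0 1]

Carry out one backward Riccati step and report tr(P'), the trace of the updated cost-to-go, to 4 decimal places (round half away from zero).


5.3750

BᵀP = [0.5000 -1.5000; -0.5000 -0.5000]
S = R + BᵀPB = [1 0; 0 3] + [3.2500 -0.2500; -0.2500 1.2500] = [4.2500 -0.2500; -0.2500 4.2500]
BᵀPA = [1.2500 -1.0000; -0.2500 -1.0000]
K = S⁻¹·BᵀPA = [0.2917 -0.2500; -0.0417 -0.2500]
A−BK = [0.3333 1.0000; -0.0833 0.5000]
AᵀP(A−BK) = [0.1250 0.0000; 0.0000 0.7500]
P' = Q + AᵀP(A−BK) = [0.6250 -1.0000; -1.0000 4.7500]
tr(P') = 5.3750


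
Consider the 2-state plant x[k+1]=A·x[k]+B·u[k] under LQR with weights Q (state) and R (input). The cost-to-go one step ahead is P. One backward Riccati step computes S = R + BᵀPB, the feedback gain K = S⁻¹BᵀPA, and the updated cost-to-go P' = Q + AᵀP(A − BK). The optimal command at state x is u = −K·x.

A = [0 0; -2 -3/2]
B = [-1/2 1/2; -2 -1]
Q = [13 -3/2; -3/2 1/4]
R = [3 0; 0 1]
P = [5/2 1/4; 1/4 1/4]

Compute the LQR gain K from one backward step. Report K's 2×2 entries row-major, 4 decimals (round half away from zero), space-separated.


0.2533 0.1900 0.1928 0.1446

BᵀP = [-1.7500 -0.6250; 1.0000 -0.1250]
S = R + BᵀPB = [3 0; 0 1] + [2.1250 -0.2500; -0.2500 0.6250] = [5.1250 -0.2500; -0.2500 1.6250]
BᵀPA = [1.2500 0.9375; 0.2500 0.1875]
K = S⁻¹·BᵀPA = [0.2533 0.1900; 0.1928 0.1446]
A−BK = [0.0302 0.0227; -1.3006 -0.9754]
AᵀP(A−BK) = [0.6352 0.4764; 0.4764 0.3573]
P' = Q + AᵀP(A−BK) = [13.6352 -1.0236; -1.0236 0.6073]
tr(P') = 14.2424


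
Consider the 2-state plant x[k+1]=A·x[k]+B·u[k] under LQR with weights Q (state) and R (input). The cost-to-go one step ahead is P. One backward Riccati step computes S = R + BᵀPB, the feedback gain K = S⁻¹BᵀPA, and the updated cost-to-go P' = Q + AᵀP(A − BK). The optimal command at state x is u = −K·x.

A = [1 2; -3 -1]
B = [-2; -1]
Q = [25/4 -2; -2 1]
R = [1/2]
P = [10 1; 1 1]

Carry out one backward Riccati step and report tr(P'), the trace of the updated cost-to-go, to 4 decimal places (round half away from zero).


BᵀP = [-21.0000 -3.0000]
S = R + BᵀPB = [1/2] + [45.0000] = [45.5000]
BᵀPA = [-12.0000 -39.0000]
K = S⁻¹·BᵀPA = [-0.2637 -0.8571]
A−BK = [0.4725 0.2857; -3.2637 -1.8571]
AᵀP(A−BK) = [9.8352 5.7143; 5.7143 3.5714]
P' = Q + AᵀP(A−BK) = [16.0852 3.7143; 3.7143 4.5714]
tr(P') = 20.6566

20.6566


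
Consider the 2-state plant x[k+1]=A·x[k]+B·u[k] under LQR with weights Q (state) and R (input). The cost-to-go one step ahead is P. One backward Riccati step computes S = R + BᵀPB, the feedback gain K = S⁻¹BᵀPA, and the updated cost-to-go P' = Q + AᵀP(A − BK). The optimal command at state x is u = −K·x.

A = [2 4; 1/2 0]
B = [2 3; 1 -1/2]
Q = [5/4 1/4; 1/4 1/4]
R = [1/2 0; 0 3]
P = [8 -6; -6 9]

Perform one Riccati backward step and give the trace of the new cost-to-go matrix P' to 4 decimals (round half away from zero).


BᵀP = [10.0000 -3.0000; 27.0000 -22.5000]
S = R + BᵀPB = [1/2 0; 0 3] + [17.0000 31.5000; 31.5000 92.2500] = [17.5000 31.5000; 31.5000 95.2500]
BᵀPA = [18.5000 40.0000; 42.7500 108.0000]
K = S⁻¹·BᵀPA = [0.6159 0.6048; 0.2451 0.9339]
A−BK = [0.0328 -0.0111; 0.0067 -0.1379]
AᵀP(A−BK) = [0.3763 0.8894; 0.8894 2.9528]
P' = Q + AᵀP(A−BK) = [1.6263 1.1394; 1.1394 3.2028]
tr(P') = 4.8291

4.8291


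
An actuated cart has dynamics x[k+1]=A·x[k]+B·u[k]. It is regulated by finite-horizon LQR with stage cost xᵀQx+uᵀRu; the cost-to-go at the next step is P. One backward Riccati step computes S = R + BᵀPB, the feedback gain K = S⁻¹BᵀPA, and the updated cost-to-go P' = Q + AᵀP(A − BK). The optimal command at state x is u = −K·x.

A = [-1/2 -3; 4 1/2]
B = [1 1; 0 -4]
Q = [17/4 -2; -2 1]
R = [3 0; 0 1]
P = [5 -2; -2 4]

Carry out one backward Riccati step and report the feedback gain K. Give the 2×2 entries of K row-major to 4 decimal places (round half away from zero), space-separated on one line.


0.2264 -1.4489 -0.9470 -0.3391

BᵀP = [5.0000 -2.0000; 13.0000 -18.0000]
S = R + BᵀPB = [3 0; 0 1] + [5.0000 13.0000; 13.0000 85.0000] = [8.0000 13.0000; 13.0000 86.0000]
BᵀPA = [-10.5000 -16.0000; -78.5000 -48.0000]
K = S⁻¹·BᵀPA = [0.2264 -1.4489; -0.9470 -0.3391]
A−BK = [0.2206 -1.2119; 0.2119 -0.8565]
AᵀP(A−BK) = [1.2866 -1.8343; -1.8343 12.5395]
P' = Q + AᵀP(A−BK) = [5.5366 -3.8343; -3.8343 13.5395]
tr(P') = 19.0761


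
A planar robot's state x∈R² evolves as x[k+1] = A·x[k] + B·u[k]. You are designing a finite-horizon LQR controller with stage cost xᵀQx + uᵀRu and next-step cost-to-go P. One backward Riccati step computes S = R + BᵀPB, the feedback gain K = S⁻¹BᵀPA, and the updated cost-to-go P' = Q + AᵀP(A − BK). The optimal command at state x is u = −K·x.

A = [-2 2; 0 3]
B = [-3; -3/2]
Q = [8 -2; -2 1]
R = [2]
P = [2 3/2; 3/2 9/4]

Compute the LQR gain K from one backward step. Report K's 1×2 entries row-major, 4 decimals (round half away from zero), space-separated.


BᵀP = [-8.2500 -7.8750]
S = R + BᵀPB = [2] + [36.5625] = [38.5625]
BᵀPA = [16.5000 -40.1250]
K = S⁻¹·BᵀPA = [0.4279 -1.0405]
A−BK = [-0.7164 -1.1216; 0.6418 1.4392]
AᵀP(A−BK) = [0.9400 0.1686; 0.1686 4.4992]
P' = Q + AᵀP(A−BK) = [8.9400 -1.8314; -1.8314 5.4992]
tr(P') = 14.4392

0.4279 -1.0405


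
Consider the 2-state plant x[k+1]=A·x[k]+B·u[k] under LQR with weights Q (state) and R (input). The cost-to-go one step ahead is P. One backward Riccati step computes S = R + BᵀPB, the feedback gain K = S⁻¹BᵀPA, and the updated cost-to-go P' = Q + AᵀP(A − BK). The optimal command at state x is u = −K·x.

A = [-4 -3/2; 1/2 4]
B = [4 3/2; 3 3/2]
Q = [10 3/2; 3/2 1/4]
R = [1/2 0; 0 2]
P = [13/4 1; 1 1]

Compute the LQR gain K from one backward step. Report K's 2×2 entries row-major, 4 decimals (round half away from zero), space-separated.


BᵀP = [16.0000 7.0000; 6.3750 3.0000]
S = R + BᵀPB = [1/2 0; 0 2] + [85.0000 34.5000; 34.5000 14.0625] = [85.5000 34.5000; 34.5000 16.0625]
BᵀPA = [-60.5000 4.0000; -24.0000 2.4375]
K = S⁻¹·BᵀPA = [-0.7853 -0.1084; 0.1925 0.3845]
A−BK = [-1.1476 -1.6433; 2.5671 3.7483]
AᵀP(A−BK) = [5.3607 7.4219; 7.4219 10.8087]
P' = Q + AᵀP(A−BK) = [15.3607 8.9219; 8.9219 11.0587]
tr(P') = 26.4194

-0.7853 -0.1084 0.1925 0.3845


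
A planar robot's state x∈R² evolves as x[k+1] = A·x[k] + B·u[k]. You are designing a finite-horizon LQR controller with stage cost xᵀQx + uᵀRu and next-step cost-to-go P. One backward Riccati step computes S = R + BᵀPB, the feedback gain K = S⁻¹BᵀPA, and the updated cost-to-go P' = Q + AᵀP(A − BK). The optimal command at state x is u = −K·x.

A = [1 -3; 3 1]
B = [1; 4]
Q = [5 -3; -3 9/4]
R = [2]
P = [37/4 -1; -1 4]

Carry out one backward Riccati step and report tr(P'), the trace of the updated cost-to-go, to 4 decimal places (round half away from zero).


102.1942

BᵀP = [5.2500 15.0000]
S = R + BᵀPB = [2] + [65.2500] = [67.2500]
BᵀPA = [50.2500 -0.7500]
K = S⁻¹·BᵀPA = [0.7472 -0.0112]
A−BK = [0.2528 -2.9888; 0.0112 1.0446]
AᵀP(A−BK) = [1.7026 -7.1896; -7.1896 93.2416]
P' = Q + AᵀP(A−BK) = [6.7026 -10.1896; -10.1896 95.4916]
tr(P') = 102.1942


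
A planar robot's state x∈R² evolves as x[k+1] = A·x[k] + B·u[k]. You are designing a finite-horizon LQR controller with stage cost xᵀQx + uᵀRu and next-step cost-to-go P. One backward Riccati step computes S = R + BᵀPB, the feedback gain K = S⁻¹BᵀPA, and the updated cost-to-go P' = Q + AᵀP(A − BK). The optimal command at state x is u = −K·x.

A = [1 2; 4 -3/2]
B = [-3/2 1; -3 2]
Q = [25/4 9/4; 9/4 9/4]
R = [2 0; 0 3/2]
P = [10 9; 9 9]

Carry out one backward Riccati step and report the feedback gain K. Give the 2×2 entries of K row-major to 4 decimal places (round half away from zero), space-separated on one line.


BᵀP = [-42.0000 -40.5000; 28.0000 27.0000]
S = R + BᵀPB = [2 0; 0 3/2] + [184.5000 -123.0000; -123.0000 82.0000] = [186.5000 -123.0000; -123.0000 83.5000]
BᵀPA = [-204.0000 -23.2500; 136.0000 15.5000]
K = S⁻¹·BᵀPA = [-0.6896 -0.0786; 0.6130 0.0699]
A−BK = [-0.6473 1.8123; 0.7054 -1.8755]
AᵀP(A−BK) = [1.9639 -1.0335; -1.0335 3.3399]
P' = Q + AᵀP(A−BK) = [8.2139 1.2165; 1.2165 5.5899]
tr(P') = 13.8039

-0.6896 -0.0786 0.6130 0.0699


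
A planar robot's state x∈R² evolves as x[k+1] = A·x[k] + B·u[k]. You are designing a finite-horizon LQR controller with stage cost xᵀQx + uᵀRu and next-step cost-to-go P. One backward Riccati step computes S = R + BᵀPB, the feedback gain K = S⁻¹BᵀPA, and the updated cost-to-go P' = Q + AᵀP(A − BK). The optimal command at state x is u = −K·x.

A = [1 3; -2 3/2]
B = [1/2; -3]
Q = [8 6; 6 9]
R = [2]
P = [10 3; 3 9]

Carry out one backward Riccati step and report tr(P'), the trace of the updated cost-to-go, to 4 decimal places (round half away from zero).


BᵀP = [-4.0000 -25.5000]
S = R + BᵀPB = [2] + [74.5000] = [76.5000]
BᵀPA = [47.0000 -50.2500]
K = S⁻¹·BᵀPA = [0.6144 -0.6569]
A−BK = [0.6928 3.3284; -0.1569 -0.4706]
AᵀP(A−BK) = [5.1242 20.3725; 20.3725 104.2426]
P' = Q + AᵀP(A−BK) = [13.1242 26.3725; 26.3725 113.2426]
tr(P') = 126.3668

126.3668


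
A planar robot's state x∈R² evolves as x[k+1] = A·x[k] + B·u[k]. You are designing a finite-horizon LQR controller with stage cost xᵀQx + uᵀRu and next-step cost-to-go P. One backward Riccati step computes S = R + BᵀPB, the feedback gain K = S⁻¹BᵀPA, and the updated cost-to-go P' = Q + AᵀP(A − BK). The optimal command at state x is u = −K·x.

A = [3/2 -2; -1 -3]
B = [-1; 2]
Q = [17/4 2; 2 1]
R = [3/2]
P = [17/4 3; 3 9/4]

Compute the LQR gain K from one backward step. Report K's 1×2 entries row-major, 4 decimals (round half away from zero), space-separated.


BᵀP = [1.7500 1.5000]
S = R + BᵀPB = [3/2] + [1.2500] = [2.7500]
BᵀPA = [1.1250 -8.0000]
K = S⁻¹·BᵀPA = [0.4091 -2.9091]
A−BK = [1.9091 -4.9091; -1.8182 2.8182]
AᵀP(A−BK) = [2.3523 -10.2273; -10.2273 49.9773]
P' = Q + AᵀP(A−BK) = [6.6023 -8.2273; -8.2273 50.9773]
tr(P') = 57.5795

0.4091 -2.9091


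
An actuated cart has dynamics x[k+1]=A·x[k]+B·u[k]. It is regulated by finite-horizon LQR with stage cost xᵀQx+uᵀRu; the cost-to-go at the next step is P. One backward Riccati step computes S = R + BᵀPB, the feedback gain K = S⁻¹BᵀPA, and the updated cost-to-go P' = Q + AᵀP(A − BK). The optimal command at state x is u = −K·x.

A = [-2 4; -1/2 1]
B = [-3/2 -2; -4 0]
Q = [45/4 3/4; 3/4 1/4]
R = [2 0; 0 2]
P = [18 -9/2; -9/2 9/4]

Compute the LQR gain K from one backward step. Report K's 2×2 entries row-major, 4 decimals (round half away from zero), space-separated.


0.1345 -0.2690 0.8794 -1.7589

BᵀP = [-9.0000 -2.2500; -36.0000 9.0000]
S = R + BᵀPB = [2 0; 0 2] + [22.5000 18.0000; 18.0000 72.0000] = [24.5000 18.0000; 18.0000 74.0000]
BᵀPA = [19.1250 -38.2500; 67.5000 -135.0000]
K = S⁻¹·BᵀPA = [0.1345 -0.2690; 0.8794 -1.7589]
A−BK = [-0.0394 0.0787; 0.0379 -0.0759]
AᵀP(A−BK) = [1.6276 -3.2552; -3.2552 6.5105]
P' = Q + AᵀP(A−BK) = [12.8776 -2.5052; -2.5052 6.7605]
tr(P') = 19.6381


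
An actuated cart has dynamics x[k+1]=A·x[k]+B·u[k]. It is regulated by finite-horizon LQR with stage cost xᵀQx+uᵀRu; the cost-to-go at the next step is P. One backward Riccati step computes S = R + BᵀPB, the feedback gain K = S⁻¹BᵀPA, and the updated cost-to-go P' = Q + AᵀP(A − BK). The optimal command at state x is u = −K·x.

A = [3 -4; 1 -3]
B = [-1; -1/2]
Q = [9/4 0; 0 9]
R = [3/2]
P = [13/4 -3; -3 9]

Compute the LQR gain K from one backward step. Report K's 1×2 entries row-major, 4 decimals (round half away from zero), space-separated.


-1.6875 2.8750

BᵀP = [-1.7500 -1.5000]
S = R + BᵀPB = [3/2] + [2.5000] = [4.0000]
BᵀPA = [-6.7500 11.5000]
K = S⁻¹·BᵀPA = [-1.6875 2.8750]
A−BK = [1.3125 -1.1250; 0.1563 -1.5625]
AᵀP(A−BK) = [8.8594 -7.5938; -7.5938 27.9375]
P' = Q + AᵀP(A−BK) = [11.1094 -7.5938; -7.5938 36.9375]
tr(P') = 48.0469


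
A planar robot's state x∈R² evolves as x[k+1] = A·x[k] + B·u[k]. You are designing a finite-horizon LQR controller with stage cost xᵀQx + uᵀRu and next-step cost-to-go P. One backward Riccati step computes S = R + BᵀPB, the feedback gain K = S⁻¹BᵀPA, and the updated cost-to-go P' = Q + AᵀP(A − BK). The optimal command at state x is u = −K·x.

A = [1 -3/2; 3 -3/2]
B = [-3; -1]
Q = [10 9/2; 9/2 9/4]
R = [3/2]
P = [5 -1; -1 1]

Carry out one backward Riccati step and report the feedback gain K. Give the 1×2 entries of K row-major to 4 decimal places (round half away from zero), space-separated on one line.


-0.1928 0.4337

BᵀP = [-14.0000 2.0000]
S = R + BᵀPB = [3/2] + [40.0000] = [41.5000]
BᵀPA = [-8.0000 18.0000]
K = S⁻¹·BᵀPA = [-0.1928 0.4337]
A−BK = [0.4217 -0.1988; 2.8072 -1.0663]
AᵀP(A−BK) = [6.4578 -2.5301; -2.5301 1.1928]
P' = Q + AᵀP(A−BK) = [16.4578 1.9699; 1.9699 3.4428]
tr(P') = 19.9006


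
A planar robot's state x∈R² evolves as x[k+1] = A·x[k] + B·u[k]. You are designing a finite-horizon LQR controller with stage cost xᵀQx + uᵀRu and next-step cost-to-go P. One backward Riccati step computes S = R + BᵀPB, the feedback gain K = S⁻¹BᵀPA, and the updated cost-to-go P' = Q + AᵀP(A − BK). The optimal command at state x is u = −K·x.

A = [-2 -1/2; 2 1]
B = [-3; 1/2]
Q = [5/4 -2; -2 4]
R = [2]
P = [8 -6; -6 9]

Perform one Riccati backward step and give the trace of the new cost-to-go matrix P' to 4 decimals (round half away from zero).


BᵀP = [-27.0000 22.5000]
S = R + BᵀPB = [2] + [92.2500] = [94.2500]
BᵀPA = [99.0000 36.0000]
K = S⁻¹·BᵀPA = [1.0504 0.3820]
A−BK = [1.1512 0.6459; 1.4748 0.8090]
AᵀP(A−BK) = [12.0106 6.1857; 6.1857 3.2493]
P' = Q + AᵀP(A−BK) = [13.2606 4.1857; 4.1857 7.2493]
tr(P') = 20.5099

20.5099


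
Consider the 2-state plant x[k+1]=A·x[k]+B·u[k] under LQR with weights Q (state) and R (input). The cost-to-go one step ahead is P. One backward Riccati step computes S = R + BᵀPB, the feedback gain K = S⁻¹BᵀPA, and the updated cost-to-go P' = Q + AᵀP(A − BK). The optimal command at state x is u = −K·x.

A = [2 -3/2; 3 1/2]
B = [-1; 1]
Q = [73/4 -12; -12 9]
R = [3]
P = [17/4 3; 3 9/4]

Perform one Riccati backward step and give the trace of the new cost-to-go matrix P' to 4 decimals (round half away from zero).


99.0357

BᵀP = [-1.2500 -0.7500]
S = R + BᵀPB = [3] + [0.5000] = [3.5000]
BᵀPA = [-4.7500 1.5000]
K = S⁻¹·BᵀPA = [-1.3571 0.4286]
A−BK = [0.6429 -1.0714; 4.3571 0.0714]
AᵀP(A−BK) = [66.8036 -17.8393; -17.8393 4.9821]
P' = Q + AᵀP(A−BK) = [85.0536 -29.8393; -29.8393 13.9821]
tr(P') = 99.0357


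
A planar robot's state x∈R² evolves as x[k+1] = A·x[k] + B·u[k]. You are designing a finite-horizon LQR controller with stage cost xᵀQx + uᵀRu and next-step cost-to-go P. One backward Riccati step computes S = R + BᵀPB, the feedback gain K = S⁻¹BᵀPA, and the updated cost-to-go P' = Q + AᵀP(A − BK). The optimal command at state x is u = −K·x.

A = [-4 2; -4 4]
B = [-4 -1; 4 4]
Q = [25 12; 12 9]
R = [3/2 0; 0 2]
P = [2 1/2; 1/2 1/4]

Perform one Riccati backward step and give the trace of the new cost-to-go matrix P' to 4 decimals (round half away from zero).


BᵀP = [-6.0000 -1.0000; 0.0000 0.5000]
S = R + BᵀPB = [3/2 0; 0 2] + [20.0000 2.0000; 2.0000 2.0000] = [21.5000 2.0000; 2.0000 4.0000]
BᵀPA = [28.0000 -16.0000; -2.0000 2.0000]
K = S⁻¹·BᵀPA = [1.4146 -0.8293; -1.2073 0.9146]
A−BK = [0.4512 -0.4024; -4.8293 3.6585]
AᵀP(A−BK) = [9.9756 -6.9512; -6.9512 4.9024]
P' = Q + AᵀP(A−BK) = [34.9756 5.0488; 5.0488 13.9024]
tr(P') = 48.8780

48.8780


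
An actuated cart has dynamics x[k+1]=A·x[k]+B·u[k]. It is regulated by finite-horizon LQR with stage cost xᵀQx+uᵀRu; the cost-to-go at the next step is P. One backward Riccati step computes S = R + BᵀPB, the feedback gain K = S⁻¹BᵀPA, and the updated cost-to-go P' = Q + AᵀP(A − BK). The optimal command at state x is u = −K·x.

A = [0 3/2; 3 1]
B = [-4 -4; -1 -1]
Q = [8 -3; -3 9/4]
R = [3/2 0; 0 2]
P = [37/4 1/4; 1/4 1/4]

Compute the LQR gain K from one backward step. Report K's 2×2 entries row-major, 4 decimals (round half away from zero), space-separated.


-0.0142 -0.2160 -0.0106 -0.1620

BᵀP = [-37.2500 -1.2500; -37.2500 -1.2500]
S = R + BᵀPB = [3/2 0; 0 2] + [150.2500 150.2500; 150.2500 150.2500] = [151.7500 150.2500; 150.2500 152.2500]
BᵀPA = [-3.7500 -57.1250; -3.7500 -57.1250]
K = S⁻¹·BᵀPA = [-0.0142 -0.2160; -0.0106 -0.1620]
A−BK = [-0.0993 -0.0122; 2.9752 0.6220]
AᵀP(A−BK) = [2.1569 0.4573; 0.4573 0.2168]
P' = Q + AᵀP(A−BK) = [10.1569 -2.5427; -2.5427 2.4668]
tr(P') = 12.6237


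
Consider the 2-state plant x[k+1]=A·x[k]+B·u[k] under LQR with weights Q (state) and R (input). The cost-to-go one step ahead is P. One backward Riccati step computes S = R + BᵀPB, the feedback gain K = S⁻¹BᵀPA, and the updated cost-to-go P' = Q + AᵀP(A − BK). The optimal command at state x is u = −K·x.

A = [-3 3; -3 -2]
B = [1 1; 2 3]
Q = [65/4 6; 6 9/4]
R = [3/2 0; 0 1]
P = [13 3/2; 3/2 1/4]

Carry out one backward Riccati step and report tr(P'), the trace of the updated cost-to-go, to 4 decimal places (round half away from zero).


BᵀP = [16.0000 2.0000; 17.5000 2.2500]
S = R + BᵀPB = [3/2 0; 0 1] + [20.0000 22.0000; 22.0000 24.2500] = [21.5000 22.0000; 22.0000 25.2500]
BᵀPA = [-54.0000 44.0000; -59.2500 48.0000]
K = S⁻¹·BᵀPA = [-1.0191 0.9342; -1.4586 1.0870]
A−BK = [-0.5223 0.9788; 3.4140 -7.1295]
AᵀP(A−BK) = [4.7962 -5.1465; -5.1465 6.7176]
P' = Q + AᵀP(A−BK) = [21.0462 0.8535; 0.8535 8.9676]
tr(P') = 30.0138

30.0138


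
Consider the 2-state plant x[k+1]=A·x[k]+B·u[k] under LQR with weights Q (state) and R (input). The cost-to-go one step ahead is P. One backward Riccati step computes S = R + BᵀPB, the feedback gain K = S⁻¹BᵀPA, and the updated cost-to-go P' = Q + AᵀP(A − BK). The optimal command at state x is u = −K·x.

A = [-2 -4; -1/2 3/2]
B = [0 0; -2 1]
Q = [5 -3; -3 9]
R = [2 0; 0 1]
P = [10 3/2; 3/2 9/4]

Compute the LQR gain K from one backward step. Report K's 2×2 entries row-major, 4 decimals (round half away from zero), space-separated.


BᵀP = [-3.0000 -4.5000; 1.5000 2.2500]
S = R + BᵀPB = [2 0; 0 1] + [9.0000 -4.5000; -4.5000 2.2500] = [11.0000 -4.5000; -4.5000 3.2500]
BᵀPA = [8.2500 5.2500; -4.1250 -2.6250]
K = S⁻¹·BᵀPA = [0.5323 0.3387; -0.5323 -0.3387]
A−BK = [-2.0000 -4.0000; 1.0968 2.5161]
AᵀP(A−BK) = [36.9758 72.6210; 72.6210 144.3952]
P' = Q + AᵀP(A−BK) = [41.9758 69.6210; 69.6210 153.3952]
tr(P') = 195.3710

0.5323 0.3387 -0.5323 -0.3387


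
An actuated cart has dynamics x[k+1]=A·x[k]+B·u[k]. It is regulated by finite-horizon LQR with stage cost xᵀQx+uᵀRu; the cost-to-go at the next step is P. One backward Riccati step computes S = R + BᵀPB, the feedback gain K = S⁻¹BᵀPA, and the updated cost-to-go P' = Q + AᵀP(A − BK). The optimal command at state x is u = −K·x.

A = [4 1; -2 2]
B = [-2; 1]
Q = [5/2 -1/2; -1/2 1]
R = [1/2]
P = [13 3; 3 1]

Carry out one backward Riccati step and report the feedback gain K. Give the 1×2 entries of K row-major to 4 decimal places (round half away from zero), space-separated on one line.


-1.9759 -0.7952

BᵀP = [-23.0000 -5.0000]
S = R + BᵀPB = [1/2] + [41.0000] = [41.5000]
BᵀPA = [-82.0000 -33.0000]
K = S⁻¹·BᵀPA = [-1.9759 -0.7952]
A−BK = [0.0482 -0.5904; -0.0241 2.7952]
AᵀP(A−BK) = [1.9759 0.7952; 0.7952 2.7590]
P' = Q + AᵀP(A−BK) = [4.4759 0.2952; 0.2952 3.7590]
tr(P') = 8.2349


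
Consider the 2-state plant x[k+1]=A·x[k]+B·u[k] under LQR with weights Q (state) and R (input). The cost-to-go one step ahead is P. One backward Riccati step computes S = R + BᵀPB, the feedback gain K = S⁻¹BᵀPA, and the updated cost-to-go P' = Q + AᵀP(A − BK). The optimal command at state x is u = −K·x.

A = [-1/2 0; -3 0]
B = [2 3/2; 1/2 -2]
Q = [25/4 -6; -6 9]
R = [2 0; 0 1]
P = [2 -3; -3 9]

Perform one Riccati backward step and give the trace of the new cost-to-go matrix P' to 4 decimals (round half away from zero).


BᵀP = [2.5000 -1.5000; 9.0000 -22.5000]
S = R + BᵀPB = [2 0; 0 1] + [4.2500 6.7500; 6.7500 58.5000] = [6.2500 6.7500; 6.7500 59.5000]
BᵀPA = [3.2500 0.0000; 63.0000 0.0000]
K = S⁻¹·BᵀPA = [-0.7106 0.0000; 1.1394 0.0000]
A−BK = [-0.7880 0.0000; -0.3658 0.0000]
AᵀP(A−BK) = [3.0249 0.0000; 0.0000 0.0000]
P' = Q + AᵀP(A−BK) = [9.2749 -6.0000; -6.0000 9.0000]
tr(P') = 18.2749

18.2749
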